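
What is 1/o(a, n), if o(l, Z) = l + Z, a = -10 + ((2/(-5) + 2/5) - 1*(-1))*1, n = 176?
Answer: 1/167 ≈ 0.0059880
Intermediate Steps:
a = -9 (a = -10 + ((2*(-1/5) + 2*(1/5)) + 1)*1 = -10 + ((-2/5 + 2/5) + 1)*1 = -10 + (0 + 1)*1 = -10 + 1*1 = -10 + 1 = -9)
o(l, Z) = Z + l
1/o(a, n) = 1/(176 - 9) = 1/167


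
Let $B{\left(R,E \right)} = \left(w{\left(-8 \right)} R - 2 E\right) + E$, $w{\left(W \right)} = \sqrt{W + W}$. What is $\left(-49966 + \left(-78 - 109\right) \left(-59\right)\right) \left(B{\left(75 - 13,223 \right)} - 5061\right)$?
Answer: $205721972 - 9655384 i \approx 2.0572 \cdot 10^{8} - 9.6554 \cdot 10^{6} i$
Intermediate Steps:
$w{\left(W \right)} = \sqrt{2} \sqrt{W}$ ($w{\left(W \right)} = \sqrt{2 W} = \sqrt{2} \sqrt{W}$)
$B{\left(R,E \right)} = - E + 4 i R$ ($B{\left(R,E \right)} = \left(\sqrt{2} \sqrt{-8} R - 2 E\right) + E = \left(\sqrt{2} \cdot 2 i \sqrt{2} R - 2 E\right) + E = \left(4 i R - 2 E\right) + E = \left(- 2 E + 4 i R\right) + E = - E + 4 i R$)
$\left(-49966 + \left(-78 - 109\right) \left(-59\right)\right) \left(B{\left(75 - 13,223 \right)} - 5061\right) = \left(-49966 + \left(-78 - 109\right) \left(-59\right)\right) \left(\left(\left(-1\right) 223 + 4 i \left(75 - 13\right)\right) - 5061\right) = \left(-49966 - -11033\right) \left(\left(-223 + 4 i \left(75 - 13\right)\right) - 5061\right) = \left(-49966 + 11033\right) \left(\left(-223 + 4 i 62\right) - 5061\right) = - 38933 \left(\left(-223 + 248 i\right) - 5061\right) = - 38933 \left(-5284 + 248 i\right) = 205721972 - 9655384 i$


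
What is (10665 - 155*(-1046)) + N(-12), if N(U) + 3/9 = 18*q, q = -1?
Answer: 518330/3 ≈ 1.7278e+5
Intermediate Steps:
N(U) = -55/3 (N(U) = -1/3 + 18*(-1) = -1/3 - 18 = -55/3)
(10665 - 155*(-1046)) + N(-12) = (10665 - 155*(-1046)) - 55/3 = (10665 + 162130) - 55/3 = 172795 - 55/3 = 518330/3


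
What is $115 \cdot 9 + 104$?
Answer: $1139$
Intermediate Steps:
$115 \cdot 9 + 104 = 1035 + 104 = 1139$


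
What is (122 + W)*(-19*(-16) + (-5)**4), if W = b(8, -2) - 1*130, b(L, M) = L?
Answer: 0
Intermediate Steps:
W = -122 (W = 8 - 1*130 = 8 - 130 = -122)
(122 + W)*(-19*(-16) + (-5)**4) = (122 - 122)*(-19*(-16) + (-5)**4) = 0*(304 + 625) = 0*929 = 0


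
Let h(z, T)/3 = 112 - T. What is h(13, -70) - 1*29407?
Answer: -28861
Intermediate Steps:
h(z, T) = 336 - 3*T (h(z, T) = 3*(112 - T) = 336 - 3*T)
h(13, -70) - 1*29407 = (336 - 3*(-70)) - 1*29407 = (336 + 210) - 29407 = 546 - 29407 = -28861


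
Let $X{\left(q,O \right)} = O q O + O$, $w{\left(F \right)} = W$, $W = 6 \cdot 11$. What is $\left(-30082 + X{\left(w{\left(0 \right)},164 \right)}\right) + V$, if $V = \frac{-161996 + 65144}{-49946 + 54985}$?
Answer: $\frac{8794056650}{5039} \approx 1.7452 \cdot 10^{6}$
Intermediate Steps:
$W = 66$
$w{\left(F \right)} = 66$
$X{\left(q,O \right)} = O + q O^{2}$ ($X{\left(q,O \right)} = q O^{2} + O = O + q O^{2}$)
$V = - \frac{96852}{5039} \approx -19.22$
$\left(-30082 + X{\left(w{\left(0 \right)},164 \right)}\right) + V = \left(-30082 + 164 \left(1 + 164 \cdot 66\right)\right) - \frac{96852}{5039} = \left(-30082 + 164 \left(1 + 10824\right)\right) - \frac{96852}{5039} = \left(-30082 + 164 \cdot 10825\right) - \frac{96852}{5039} = \left(-30082 + 1775300\right) - \frac{96852}{5039} = 1745218 - \frac{96852}{5039} = \frac{8794056650}{5039}$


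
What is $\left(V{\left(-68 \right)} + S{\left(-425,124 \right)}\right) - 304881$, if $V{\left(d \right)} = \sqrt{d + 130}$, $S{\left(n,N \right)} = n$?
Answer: $-305306 + \sqrt{62} \approx -3.053 \cdot 10^{5}$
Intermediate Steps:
$V{\left(d \right)} = \sqrt{130 + d}$
$\left(V{\left(-68 \right)} + S{\left(-425,124 \right)}\right) - 304881 = \left(\sqrt{130 - 68} - 425\right) - 304881 = \left(\sqrt{62} - 425\right) - 304881 = \left(-425 + \sqrt{62}\right) - 304881 = -305306 + \sqrt{62}$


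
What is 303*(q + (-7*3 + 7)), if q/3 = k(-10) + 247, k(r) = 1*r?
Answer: 211191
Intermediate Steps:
k(r) = r
q = 711 (q = 3*(-10 + 247) = 3*237 = 711)
303*(q + (-7*3 + 7)) = 303*(711 + (-7*3 + 7)) = 303*(711 + (-21 + 7)) = 303*(711 - 14) = 303*697 = 211191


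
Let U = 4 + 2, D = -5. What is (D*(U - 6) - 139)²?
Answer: 19321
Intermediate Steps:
U = 6
(D*(U - 6) - 139)² = (-5*(6 - 6) - 139)² = (-5*0 - 139)² = (0 - 139)² = (-139)² = 19321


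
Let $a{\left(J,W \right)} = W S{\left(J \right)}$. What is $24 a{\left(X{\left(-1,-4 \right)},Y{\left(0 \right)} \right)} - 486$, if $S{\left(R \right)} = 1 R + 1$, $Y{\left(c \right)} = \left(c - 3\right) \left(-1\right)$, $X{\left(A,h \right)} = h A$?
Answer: $-126$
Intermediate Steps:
$X{\left(A,h \right)} = A h$
$Y{\left(c \right)} = 3 - c$ ($Y{\left(c \right)} = \left(-3 + c\right) \left(-1\right) = 3 - c$)
$S{\left(R \right)} = 1 + R$ ($S{\left(R \right)} = R + 1 = 1 + R$)
$a{\left(J,W \right)} = W \left(1 + J\right)$
$24 a{\left(X{\left(-1,-4 \right)},Y{\left(0 \right)} \right)} - 486 = 24 \left(3 - 0\right) \left(1 - -4\right) - 486 = 24 \left(3 + 0\right) \left(1 + 4\right) - 486 = 24 \cdot 3 \cdot 5 - 486 = 24 \cdot 15 - 486 = 360 - 486 = -126$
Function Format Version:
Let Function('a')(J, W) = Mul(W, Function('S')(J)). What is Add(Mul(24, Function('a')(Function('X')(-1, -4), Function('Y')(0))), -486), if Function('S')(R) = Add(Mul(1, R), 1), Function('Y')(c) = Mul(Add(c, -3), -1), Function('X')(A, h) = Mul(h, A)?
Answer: -126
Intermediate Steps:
Function('X')(A, h) = Mul(A, h)
Function('Y')(c) = Add(3, Mul(-1, c)) (Function('Y')(c) = Mul(Add(-3, c), -1) = Add(3, Mul(-1, c)))
Function('S')(R) = Add(1, R) (Function('S')(R) = Add(R, 1) = Add(1, R))
Function('a')(J, W) = Mul(W, Add(1, J))
Add(Mul(24, Function('a')(Function('X')(-1, -4), Function('Y')(0))), -486) = Add(Mul(24, Mul(Add(3, Mul(-1, 0)), Add(1, Mul(-1, -4)))), -486) = Add(Mul(24, Mul(Add(3, 0), Add(1, 4))), -486) = Add(Mul(24, Mul(3, 5)), -486) = Add(Mul(24, 15), -486) = Add(360, -486) = -126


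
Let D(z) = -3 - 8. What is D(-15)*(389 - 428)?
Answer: 429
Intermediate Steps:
D(z) = -11
D(-15)*(389 - 428) = -11*(389 - 428) = -11*(-39) = 429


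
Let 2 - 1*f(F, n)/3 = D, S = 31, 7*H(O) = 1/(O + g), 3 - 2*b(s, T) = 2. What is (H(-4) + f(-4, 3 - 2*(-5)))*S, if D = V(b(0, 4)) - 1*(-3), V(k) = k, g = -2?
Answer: -2945/21 ≈ -140.24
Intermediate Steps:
b(s, T) = ½ (b(s, T) = 3/2 - ½*2 = 3/2 - 1 = ½)
H(O) = 1/(7*(-2 + O)) (H(O) = 1/(7*(O - 2)) = 1/(7*(-2 + O)))
D = 7/2 (D = ½ - 1*(-3) = ½ + 3 = 7/2 ≈ 3.5000)
f(F, n) = -9/2 (f(F, n) = 6 - 3*7/2 = 6 - 21/2 = -9/2)
(H(-4) + f(-4, 3 - 2*(-5)))*S = (1/(7*(-2 - 4)) - 9/2)*31 = ((⅐)/(-6) - 9/2)*31 = ((⅐)*(-⅙) - 9/2)*31 = (-1/42 - 9/2)*31 = -95/21*31 = -2945/21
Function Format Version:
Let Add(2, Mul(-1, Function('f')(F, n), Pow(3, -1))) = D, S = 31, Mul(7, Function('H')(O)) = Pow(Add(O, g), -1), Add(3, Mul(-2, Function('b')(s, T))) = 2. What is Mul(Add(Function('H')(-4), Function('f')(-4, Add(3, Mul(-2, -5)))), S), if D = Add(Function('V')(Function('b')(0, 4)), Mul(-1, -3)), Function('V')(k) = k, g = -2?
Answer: Rational(-2945, 21) ≈ -140.24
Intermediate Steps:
Function('b')(s, T) = Rational(1, 2) (Function('b')(s, T) = Add(Rational(3, 2), Mul(Rational(-1, 2), 2)) = Add(Rational(3, 2), -1) = Rational(1, 2))
Function('H')(O) = Mul(Rational(1, 7), Pow(Add(-2, O), -1)) (Function('H')(O) = Mul(Rational(1, 7), Pow(Add(O, -2), -1)) = Mul(Rational(1, 7), Pow(Add(-2, O), -1)))
D = Rational(7, 2) (D = Add(Rational(1, 2), Mul(-1, -3)) = Add(Rational(1, 2), 3) = Rational(7, 2) ≈ 3.5000)
Function('f')(F, n) = Rational(-9, 2) (Function('f')(F, n) = Add(6, Mul(-3, Rational(7, 2))) = Add(6, Rational(-21, 2)) = Rational(-9, 2))
Mul(Add(Function('H')(-4), Function('f')(-4, Add(3, Mul(-2, -5)))), S) = Mul(Add(Mul(Rational(1, 7), Pow(Add(-2, -4), -1)), Rational(-9, 2)), 31) = Mul(Add(Mul(Rational(1, 7), Pow(-6, -1)), Rational(-9, 2)), 31) = Mul(Add(Mul(Rational(1, 7), Rational(-1, 6)), Rational(-9, 2)), 31) = Mul(Add(Rational(-1, 42), Rational(-9, 2)), 31) = Mul(Rational(-95, 21), 31) = Rational(-2945, 21)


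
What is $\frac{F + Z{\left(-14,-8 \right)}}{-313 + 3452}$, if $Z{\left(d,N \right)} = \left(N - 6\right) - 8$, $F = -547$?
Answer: $- \frac{569}{3139} \approx -0.18127$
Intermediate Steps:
$Z{\left(d,N \right)} = -14 + N$ ($Z{\left(d,N \right)} = \left(-6 + N\right) - 8 = -14 + N$)
$\frac{F + Z{\left(-14,-8 \right)}}{-313 + 3452} = \frac{-547 - 22}{-313 + 3452} = \frac{-547 - 22}{3139} = \left(-569\right) \frac{1}{3139} = - \frac{569}{3139}$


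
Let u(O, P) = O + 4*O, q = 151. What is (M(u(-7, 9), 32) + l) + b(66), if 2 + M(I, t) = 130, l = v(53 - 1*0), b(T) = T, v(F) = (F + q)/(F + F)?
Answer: 10384/53 ≈ 195.92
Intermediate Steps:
u(O, P) = 5*O
v(F) = (151 + F)/(2*F) (v(F) = (F + 151)/(F + F) = (151 + F)/((2*F)) = (151 + F)*(1/(2*F)) = (151 + F)/(2*F))
l = 102/53 (l = (151 + (53 - 1*0))/(2*(53 - 1*0)) = (151 + (53 + 0))/(2*(53 + 0)) = (½)*(151 + 53)/53 = (½)*(1/53)*204 = 102/53 ≈ 1.9245)
M(I, t) = 128 (M(I, t) = -2 + 130 = 128)
(M(u(-7, 9), 32) + l) + b(66) = (128 + 102/53) + 66 = 6886/53 + 66 = 10384/53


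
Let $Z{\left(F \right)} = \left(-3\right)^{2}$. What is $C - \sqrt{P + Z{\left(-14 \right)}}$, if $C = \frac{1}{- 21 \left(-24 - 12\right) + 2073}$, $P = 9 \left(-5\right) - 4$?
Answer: $\frac{1}{2829} - 2 i \sqrt{10} \approx 0.00035348 - 6.3246 i$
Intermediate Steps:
$P = -49$ ($P = -45 - 4 = -49$)
$Z{\left(F \right)} = 9$
$C = \frac{1}{2829}$ ($C = \frac{1}{\left(-21\right) \left(-36\right) + 2073} = \frac{1}{756 + 2073} = \frac{1}{2829} \approx 0.00035348$)
$C - \sqrt{P + Z{\left(-14 \right)}} = \frac{1}{2829} - \sqrt{-49 + 9} = \frac{1}{2829} - \sqrt{-40} = \frac{1}{2829} - 2 i \sqrt{10}$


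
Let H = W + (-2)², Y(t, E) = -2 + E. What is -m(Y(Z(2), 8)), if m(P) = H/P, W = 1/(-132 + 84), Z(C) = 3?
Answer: -191/288 ≈ -0.66319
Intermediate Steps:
W = -1/48 (W = 1/(-48) = -1/48 ≈ -0.020833)
H = 191/48 (H = -1/48 + (-2)² = -1/48 + 4 = 191/48 ≈ 3.9792)
m(P) = 191/(48*P)
-m(Y(Z(2), 8)) = -191/(48*(-2 + 8)) = -191/(48*6) = -1*191/288 = -191/288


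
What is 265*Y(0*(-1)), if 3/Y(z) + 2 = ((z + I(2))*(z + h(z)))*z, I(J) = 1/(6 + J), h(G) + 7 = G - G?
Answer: -795/2 ≈ -397.50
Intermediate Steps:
h(G) = -7 (h(G) = -7 + (G - G) = -7 + 0 = -7)
Y(z) = 3/(-2 + z*(-7 + z)*(⅛ + z)) (Y(z) = 3/(-2 + ((z + 1/(6 + 2))*(z - 7))*z) = 3/(-2 + ((z + 1/8)*(-7 + z))*z) = 3/(-2 + ((z + ⅛)*(-7 + z))*z) = 3/(-2 + ((⅛ + z)*(-7 + z))*z) = 3/(-2 + ((-7 + z)*(⅛ + z))*z) = 3/(-2 + z*(-7 + z)*(⅛ + z)))
265*Y(0*(-1)) = 265*(24/(-16 - 55*(0*(-1))² - 0*(-1) + 8*(0*(-1))³)) = 265*(24/(-16 - 55*0² - 7*0 + 8*0³)) = 265*(24/(-16 - 55*0 + 0 + 8*0)) = 265*(24/(-16 + 0 + 0 + 0)) = 265*(24/(-16)) = 265*(24*(-1/16)) = 265*(-3/2) = -795/2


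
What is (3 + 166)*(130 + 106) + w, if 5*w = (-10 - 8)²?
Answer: 199744/5 ≈ 39949.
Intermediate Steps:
w = 324/5 (w = (-10 - 8)²/5 = (⅕)*(-18)² = (⅕)*324 = 324/5 ≈ 64.800)
(3 + 166)*(130 + 106) + w = (3 + 166)*(130 + 106) + 324/5 = 169*236 + 324/5 = 39884 + 324/5 = 199744/5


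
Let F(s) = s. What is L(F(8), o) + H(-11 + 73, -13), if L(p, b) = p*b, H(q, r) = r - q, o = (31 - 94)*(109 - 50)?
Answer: -29811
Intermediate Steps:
o = -3717 (o = -63*59 = -3717)
L(p, b) = b*p
L(F(8), o) + H(-11 + 73, -13) = -3717*8 + (-13 - (-11 + 73)) = -29736 + (-13 - 1*62) = -29736 + (-13 - 62) = -29736 - 75 = -29811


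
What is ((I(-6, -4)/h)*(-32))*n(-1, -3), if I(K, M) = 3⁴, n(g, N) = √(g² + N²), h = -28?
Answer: 648*√10/7 ≈ 292.74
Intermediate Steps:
n(g, N) = √(N² + g²)
I(K, M) = 81
((I(-6, -4)/h)*(-32))*n(-1, -3) = ((81/(-28))*(-32))*√((-3)² + (-1)²) = ((81*(-1/28))*(-32))*√(9 + 1) = (-81/28*(-32))*√10 = 648*√10/7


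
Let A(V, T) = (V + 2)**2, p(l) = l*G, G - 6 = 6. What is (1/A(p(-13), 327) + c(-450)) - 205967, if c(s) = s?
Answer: -4895385571/23716 ≈ -2.0642e+5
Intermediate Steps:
G = 12 (G = 6 + 6 = 12)
p(l) = 12*l (p(l) = l*12 = 12*l)
A(V, T) = (2 + V)**2
(1/A(p(-13), 327) + c(-450)) - 205967 = (1/((2 + 12*(-13))**2) - 450) - 205967 = (1/((2 - 156)**2) - 450) - 205967 = (1/((-154)**2) - 450) - 205967 = (1/23716 - 450) - 205967 = -10672199/23716 - 205967 = -4895385571/23716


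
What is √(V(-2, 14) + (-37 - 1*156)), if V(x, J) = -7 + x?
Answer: I*√202 ≈ 14.213*I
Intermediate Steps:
√(V(-2, 14) + (-37 - 1*156)) = √((-7 - 2) + (-37 - 1*156)) = √(-9 + (-37 - 156)) = √(-9 - 193) = √(-202) = I*√202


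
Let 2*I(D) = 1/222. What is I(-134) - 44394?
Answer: -19710935/444 ≈ -44394.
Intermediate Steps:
I(D) = 1/444 (I(D) = (½)/222 = (½)*(1/222) = 1/444)
I(-134) - 44394 = 1/444 - 44394 = -19710935/444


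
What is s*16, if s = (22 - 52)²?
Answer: 14400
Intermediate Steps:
s = 900 (s = (-30)² = 900)
s*16 = 900*16 = 14400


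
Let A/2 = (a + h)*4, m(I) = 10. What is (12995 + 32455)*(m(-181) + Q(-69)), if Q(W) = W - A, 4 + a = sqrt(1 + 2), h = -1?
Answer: -863550 - 363600*sqrt(3) ≈ -1.4933e+6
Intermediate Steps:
a = -4 + sqrt(3) (a = -4 + sqrt(1 + 2) = -4 + sqrt(3) ≈ -2.2679)
A = -40 + 8*sqrt(3) (A = 2*(((-4 + sqrt(3)) - 1)*4) = 2*((-5 + sqrt(3))*4) = 2*(-20 + 4*sqrt(3)) = -40 + 8*sqrt(3) ≈ -26.144)
Q(W) = 40 + W - 8*sqrt(3) (Q(W) = W - (-40 + 8*sqrt(3)) = W + (40 - 8*sqrt(3)) = 40 + W - 8*sqrt(3))
(12995 + 32455)*(m(-181) + Q(-69)) = (12995 + 32455)*(10 + (40 - 69 - 8*sqrt(3))) = 45450*(10 + (-29 - 8*sqrt(3))) = 45450*(-19 - 8*sqrt(3)) = -863550 - 363600*sqrt(3)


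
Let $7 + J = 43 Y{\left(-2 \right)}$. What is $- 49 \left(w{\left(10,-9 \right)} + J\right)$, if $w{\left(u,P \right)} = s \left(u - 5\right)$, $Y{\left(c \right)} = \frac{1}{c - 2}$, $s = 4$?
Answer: $- \frac{441}{4} \approx -110.25$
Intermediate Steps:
$Y{\left(c \right)} = \frac{1}{-2 + c}$
$w{\left(u,P \right)} = -20 + 4 u$ ($w{\left(u,P \right)} = 4 \left(u - 5\right) = 4 \left(-5 + u\right) = -20 + 4 u$)
$J = - \frac{71}{4}$ ($J = -7 + \frac{43}{-2 - 2} = -7 + \frac{43}{-4} = -7 + 43 \left(- \frac{1}{4}\right) = -7 - \frac{43}{4} = - \frac{71}{4} \approx -17.75$)
$- 49 \left(w{\left(10,-9 \right)} + J\right) = - 49 \left(\left(-20 + 4 \cdot 10\right) - \frac{71}{4}\right) = - 49 \left(\left(-20 + 40\right) - \frac{71}{4}\right) = - 49 \left(20 - \frac{71}{4}\right) = \left(-49\right) \frac{9}{4} = - \frac{441}{4}$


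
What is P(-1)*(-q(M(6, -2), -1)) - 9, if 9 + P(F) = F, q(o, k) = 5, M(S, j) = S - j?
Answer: 41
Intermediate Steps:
P(F) = -9 + F
P(-1)*(-q(M(6, -2), -1)) - 9 = (-9 - 1)*(-1*5) - 9 = -10*(-5) - 9 = 50 - 9 = 41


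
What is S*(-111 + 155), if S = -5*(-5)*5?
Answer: 5500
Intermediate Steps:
S = 125 (S = 25*5 = 125)
S*(-111 + 155) = 125*(-111 + 155) = 125*44 = 5500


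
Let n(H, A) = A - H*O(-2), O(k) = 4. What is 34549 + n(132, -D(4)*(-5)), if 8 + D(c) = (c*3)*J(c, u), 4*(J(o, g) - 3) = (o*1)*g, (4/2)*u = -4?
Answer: 34041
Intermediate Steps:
u = -2 (u = (1/2)*(-4) = -2)
J(o, g) = 3 + g*o/4 (J(o, g) = 3 + ((o*1)*g)/4 = 3 + (o*g)/4 = 3 + (g*o)/4 = 3 + g*o/4)
D(c) = -8 + 3*c*(3 - c/2) (D(c) = -8 + (c*3)*(3 + (1/4)*(-2)*c) = -8 + (3*c)*(3 - c/2) = -8 + 3*c*(3 - c/2))
n(H, A) = A - 4*H (n(H, A) = A - H*4 = A - 4*H)
34549 + n(132, -D(4)*(-5)) = 34549 + (-(-8 - 3/2*4*(-6 + 4))*(-5) - 4*132) = 34549 + (-(-8 - 3/2*4*(-2))*(-5) - 528) = 34549 + (-(-8 + 12)*(-5) - 528) = 34549 + (-1*4*(-5) - 528) = 34549 + (-4*(-5) - 528) = 34549 + (20 - 528) = 34549 - 508 = 34041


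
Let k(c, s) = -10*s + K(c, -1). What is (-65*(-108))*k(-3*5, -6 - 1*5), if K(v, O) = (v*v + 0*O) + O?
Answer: 2344680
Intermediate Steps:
K(v, O) = O + v² (K(v, O) = (v² + 0) + O = v² + O = O + v²)
k(c, s) = -1 + c² - 10*s (k(c, s) = -10*s + (-1 + c²) = -1 + c² - 10*s)
(-65*(-108))*k(-3*5, -6 - 1*5) = (-65*(-108))*(-1 + (-3*5)² - 10*(-6 - 1*5)) = 7020*(-1 + (-15)² - 10*(-6 - 5)) = 7020*(-1 + 225 - 10*(-11)) = 7020*(-1 + 225 + 110) = 7020*334 = 2344680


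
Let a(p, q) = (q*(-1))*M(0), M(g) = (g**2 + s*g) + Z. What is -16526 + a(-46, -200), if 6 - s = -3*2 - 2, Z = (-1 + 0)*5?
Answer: -17526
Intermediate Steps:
Z = -5 (Z = -1*5 = -5)
s = 14 (s = 6 - (-3*2 - 2) = 6 - (-6 - 2) = 6 - 1*(-8) = 6 + 8 = 14)
M(g) = -5 + g**2 + 14*g (M(g) = (g**2 + 14*g) - 5 = -5 + g**2 + 14*g)
a(p, q) = 5*q (a(p, q) = (q*(-1))*(-5 + 0**2 + 14*0) = (-q)*(-5 + 0 + 0) = -q*(-5) = 5*q)
-16526 + a(-46, -200) = -16526 + 5*(-200) = -16526 - 1000 = -17526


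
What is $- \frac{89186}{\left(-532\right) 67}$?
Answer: $\frac{2347}{938} \approx 2.5021$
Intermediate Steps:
$- \frac{89186}{\left(-532\right) 67} = - \frac{89186}{-35644} = \left(-89186\right) \left(- \frac{1}{35644}\right) = \frac{2347}{938}$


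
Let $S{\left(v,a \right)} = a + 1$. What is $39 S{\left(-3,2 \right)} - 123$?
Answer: $-6$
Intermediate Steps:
$S{\left(v,a \right)} = 1 + a$
$39 S{\left(-3,2 \right)} - 123 = 39 \left(1 + 2\right) - 123 = 39 \cdot 3 - 123 = 117 - 123 = -6$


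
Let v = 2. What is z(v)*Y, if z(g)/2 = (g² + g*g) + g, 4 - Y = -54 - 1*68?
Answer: 2520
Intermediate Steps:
Y = 126 (Y = 4 - (-54 - 1*68) = 4 - (-54 - 68) = 4 - 1*(-122) = 4 + 122 = 126)
z(g) = 2*g + 4*g² (z(g) = 2*((g² + g*g) + g) = 2*((g² + g²) + g) = 2*(2*g² + g) = 2*(g + 2*g²) = 2*g + 4*g²)
z(v)*Y = (2*2*(1 + 2*2))*126 = (2*2*(1 + 4))*126 = (2*2*5)*126 = 20*126 = 2520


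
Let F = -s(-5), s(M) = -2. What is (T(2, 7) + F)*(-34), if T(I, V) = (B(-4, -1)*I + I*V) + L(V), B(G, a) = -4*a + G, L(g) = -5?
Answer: -374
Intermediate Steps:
B(G, a) = G - 4*a
T(I, V) = -5 + I*V (T(I, V) = ((-4 - 4*(-1))*I + I*V) - 5 = ((-4 + 4)*I + I*V) - 5 = (0*I + I*V) - 5 = (0 + I*V) - 5 = I*V - 5 = -5 + I*V)
F = 2 (F = -1*(-2) = 2)
(T(2, 7) + F)*(-34) = ((-5 + 2*7) + 2)*(-34) = ((-5 + 14) + 2)*(-34) = (9 + 2)*(-34) = 11*(-34) = -374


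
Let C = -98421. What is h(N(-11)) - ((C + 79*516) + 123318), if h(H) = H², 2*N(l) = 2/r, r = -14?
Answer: -12869555/196 ≈ -65661.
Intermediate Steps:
N(l) = -1/14 (N(l) = (2/(-14))/2 = (2*(-1/14))/2 = (½)*(-⅐) = -1/14)
h(N(-11)) - ((C + 79*516) + 123318) = (-1/14)² - ((-98421 + 79*516) + 123318) = 1/196 - ((-98421 + 40764) + 123318) = 1/196 - (-57657 + 123318) = 1/196 - 1*65661 = 1/196 - 65661 = -12869555/196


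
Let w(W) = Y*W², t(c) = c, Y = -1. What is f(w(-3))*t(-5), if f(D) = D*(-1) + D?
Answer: 0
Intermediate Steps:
w(W) = -W²
f(D) = 0 (f(D) = -D + D = 0)
f(w(-3))*t(-5) = 0*(-5) = 0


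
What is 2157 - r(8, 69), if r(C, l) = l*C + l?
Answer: 1536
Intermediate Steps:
r(C, l) = l + C*l (r(C, l) = C*l + l = l + C*l)
2157 - r(8, 69) = 2157 - 69*(1 + 8) = 2157 - 69*9 = 2157 - 1*621 = 2157 - 621 = 1536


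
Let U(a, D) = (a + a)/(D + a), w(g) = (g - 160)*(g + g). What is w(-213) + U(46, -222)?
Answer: 6991489/44 ≈ 1.5890e+5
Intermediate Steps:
w(g) = 2*g*(-160 + g) (w(g) = (-160 + g)*(2*g) = 2*g*(-160 + g))
U(a, D) = 2*a/(D + a) (U(a, D) = (2*a)/(D + a) = 2*a/(D + a))
w(-213) + U(46, -222) = 2*(-213)*(-160 - 213) + 2*46/(-222 + 46) = 2*(-213)*(-373) + 2*46/(-176) = 158898 + 2*46*(-1/176) = 158898 - 23/44 = 6991489/44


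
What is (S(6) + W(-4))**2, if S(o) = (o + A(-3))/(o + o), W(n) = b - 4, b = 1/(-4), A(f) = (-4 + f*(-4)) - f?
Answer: 289/36 ≈ 8.0278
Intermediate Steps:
A(f) = -4 - 5*f (A(f) = (-4 - 4*f) - f = -4 - 5*f)
b = -1/4 ≈ -0.25000
W(n) = -17/4 (W(n) = -1/4 - 4 = -17/4)
S(o) = (11 + o)/(2*o) (S(o) = (o + (-4 - 5*(-3)))/(o + o) = (o + (-4 + 15))/((2*o)) = (o + 11)*(1/(2*o)) = (11 + o)*(1/(2*o)) = (11 + o)/(2*o))
(S(6) + W(-4))**2 = ((1/2)*(11 + 6)/6 - 17/4)**2 = ((1/2)*(1/6)*17 - 17/4)**2 = (17/12 - 17/4)**2 = (-17/6)**2 = 289/36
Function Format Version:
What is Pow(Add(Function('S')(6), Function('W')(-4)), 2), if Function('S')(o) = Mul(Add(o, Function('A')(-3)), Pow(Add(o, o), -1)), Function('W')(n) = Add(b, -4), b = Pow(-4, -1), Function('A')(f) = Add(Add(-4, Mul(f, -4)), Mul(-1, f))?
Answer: Rational(289, 36) ≈ 8.0278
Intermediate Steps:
Function('A')(f) = Add(-4, Mul(-5, f)) (Function('A')(f) = Add(Add(-4, Mul(-4, f)), Mul(-1, f)) = Add(-4, Mul(-5, f)))
b = Rational(-1, 4) ≈ -0.25000
Function('W')(n) = Rational(-17, 4) (Function('W')(n) = Add(Rational(-1, 4), -4) = Rational(-17, 4))
Function('S')(o) = Mul(Rational(1, 2), Pow(o, -1), Add(11, o)) (Function('S')(o) = Mul(Add(o, Add(-4, Mul(-5, -3))), Pow(Add(o, o), -1)) = Mul(Add(o, Add(-4, 15)), Pow(Mul(2, o), -1)) = Mul(Add(o, 11), Mul(Rational(1, 2), Pow(o, -1))) = Mul(Add(11, o), Mul(Rational(1, 2), Pow(o, -1))) = Mul(Rational(1, 2), Pow(o, -1), Add(11, o)))
Pow(Add(Function('S')(6), Function('W')(-4)), 2) = Pow(Add(Mul(Rational(1, 2), Pow(6, -1), Add(11, 6)), Rational(-17, 4)), 2) = Pow(Add(Mul(Rational(1, 2), Rational(1, 6), 17), Rational(-17, 4)), 2) = Pow(Add(Rational(17, 12), Rational(-17, 4)), 2) = Pow(Rational(-17, 6), 2) = Rational(289, 36)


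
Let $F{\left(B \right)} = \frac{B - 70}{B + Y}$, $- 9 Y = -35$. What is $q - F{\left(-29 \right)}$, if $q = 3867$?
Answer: $\frac{873051}{226} \approx 3863.1$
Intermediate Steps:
$Y = \frac{35}{9}$ ($Y = \left(- \frac{1}{9}\right) \left(-35\right) = \frac{35}{9} \approx 3.8889$)
$F{\left(B \right)} = \frac{-70 + B}{\frac{35}{9} + B}$ ($F{\left(B \right)} = \frac{B - 70}{B + \frac{35}{9}} = \frac{-70 + B}{\frac{35}{9} + B}$)
$q - F{\left(-29 \right)} = 3867 - \frac{9 \left(-70 - 29\right)}{35 + 9 \left(-29\right)} = 3867 - 9 \frac{1}{35 - 261} \left(-99\right) = 3867 - 9 \frac{1}{-226} \left(-99\right) = 3867 - 9 \left(- \frac{1}{226}\right) \left(-99\right) = 3867 - \frac{891}{226} = \frac{873051}{226}$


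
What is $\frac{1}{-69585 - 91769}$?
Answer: $- \frac{1}{161354} \approx -6.1976 \cdot 10^{-6}$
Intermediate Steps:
$\frac{1}{-69585 - 91769} = \frac{1}{-161354} = - \frac{1}{161354}$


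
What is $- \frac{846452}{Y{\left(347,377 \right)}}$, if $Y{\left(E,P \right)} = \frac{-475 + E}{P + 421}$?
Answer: $\frac{84433587}{16} \approx 5.2771 \cdot 10^{6}$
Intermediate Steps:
$Y{\left(E,P \right)} = \frac{-475 + E}{421 + P}$
$- \frac{846452}{Y{\left(347,377 \right)}} = - \frac{846452}{\frac{1}{421 + 377} \left(-475 + 347\right)} = - \frac{846452}{\frac{1}{798} \left(-128\right)} = - \frac{846452}{- \frac{64}{399}} = \left(-846452\right) \left(- \frac{399}{64}\right) = \frac{84433587}{16}$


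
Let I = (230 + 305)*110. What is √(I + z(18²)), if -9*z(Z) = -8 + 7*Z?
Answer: √527390/3 ≈ 242.07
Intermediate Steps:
z(Z) = 8/9 - 7*Z/9 (z(Z) = -(-8 + 7*Z)/9 = 8/9 - 7*Z/9)
I = 58850 (I = 535*110 = 58850)
√(I + z(18²)) = √(58850 + (8/9 - 7/9*18²)) = √(58850 + (8/9 - 7/9*324)) = √(58850 + (8/9 - 252)) = √(58850 - 2260/9) = √(527390/9) = √527390/3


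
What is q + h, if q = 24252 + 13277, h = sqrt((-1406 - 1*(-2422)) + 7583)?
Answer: 37529 + sqrt(8599) ≈ 37622.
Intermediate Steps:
h = sqrt(8599) (h = sqrt((-1406 + 2422) + 7583) = sqrt(1016 + 7583) = sqrt(8599) ≈ 92.731)
q = 37529
q + h = 37529 + sqrt(8599)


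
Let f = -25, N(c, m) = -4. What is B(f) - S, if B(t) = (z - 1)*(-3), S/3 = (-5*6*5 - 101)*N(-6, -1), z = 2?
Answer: -3015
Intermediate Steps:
S = 3012 (S = 3*((-5*6*5 - 101)*(-4)) = 3*((-30*5 - 101)*(-4)) = 3*((-150 - 101)*(-4)) = 3*(-251*(-4)) = 3*1004 = 3012)
B(t) = -3 (B(t) = (2 - 1)*(-3) = 1*(-3) = -3)
B(f) - S = -3 - 1*3012 = -3 - 3012 = -3015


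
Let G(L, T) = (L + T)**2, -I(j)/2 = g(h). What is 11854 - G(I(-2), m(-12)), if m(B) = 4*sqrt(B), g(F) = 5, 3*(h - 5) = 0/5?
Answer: 11946 + 160*I*sqrt(3) ≈ 11946.0 + 277.13*I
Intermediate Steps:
h = 5 (h = 5 + (0/5)/3 = 5 + (0*(1/5))/3 = 5 + (1/3)*0 = 5 + 0 = 5)
I(j) = -10 (I(j) = -2*5 = -10)
11854 - G(I(-2), m(-12)) = 11854 - (-10 + 4*sqrt(-12))**2 = 11854 - (-10 + 4*(2*I*sqrt(3)))**2 = 11854 - (-10 + 8*I*sqrt(3))**2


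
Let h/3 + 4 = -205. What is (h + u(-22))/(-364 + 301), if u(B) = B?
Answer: 649/63 ≈ 10.302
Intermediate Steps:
h = -627 (h = -12 + 3*(-205) = -12 - 615 = -627)
(h + u(-22))/(-364 + 301) = (-627 - 22)/(-364 + 301) = -649/(-63) = -649*(-1/63) = 649/63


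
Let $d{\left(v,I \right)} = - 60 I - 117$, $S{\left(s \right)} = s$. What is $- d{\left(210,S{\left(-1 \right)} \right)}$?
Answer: $57$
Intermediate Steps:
$d{\left(v,I \right)} = -117 - 60 I$
$- d{\left(210,S{\left(-1 \right)} \right)} = - (-117 - -60) = - (-117 + 60) = \left(-1\right) \left(-57\right) = 57$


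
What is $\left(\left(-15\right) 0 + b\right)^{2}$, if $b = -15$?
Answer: $225$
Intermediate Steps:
$\left(\left(-15\right) 0 + b\right)^{2} = \left(\left(-15\right) 0 - 15\right)^{2} = \left(0 - 15\right)^{2} = \left(-15\right)^{2} = 225$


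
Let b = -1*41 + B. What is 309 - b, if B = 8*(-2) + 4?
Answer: 362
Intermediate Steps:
B = -12 (B = -16 + 4 = -12)
b = -53 (b = -1*41 - 12 = -41 - 12 = -53)
309 - b = 309 - 1*(-53) = 309 + 53 = 362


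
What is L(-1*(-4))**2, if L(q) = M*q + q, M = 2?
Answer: 144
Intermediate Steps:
L(q) = 3*q (L(q) = 2*q + q = 3*q)
L(-1*(-4))**2 = (3*(-1*(-4)))**2 = (3*4)**2 = 12**2 = 144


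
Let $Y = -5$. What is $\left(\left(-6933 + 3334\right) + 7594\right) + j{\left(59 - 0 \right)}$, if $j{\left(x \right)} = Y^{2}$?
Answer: $4020$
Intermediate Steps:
$j{\left(x \right)} = 25$ ($j{\left(x \right)} = \left(-5\right)^{2} = 25$)
$\left(\left(-6933 + 3334\right) + 7594\right) + j{\left(59 - 0 \right)} = \left(\left(-6933 + 3334\right) + 7594\right) + 25 = \left(-3599 + 7594\right) + 25 = 3995 + 25 = 4020$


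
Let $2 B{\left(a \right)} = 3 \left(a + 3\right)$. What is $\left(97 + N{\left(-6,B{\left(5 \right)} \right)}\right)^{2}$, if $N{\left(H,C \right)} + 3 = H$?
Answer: $7744$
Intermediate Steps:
$B{\left(a \right)} = \frac{9}{2} + \frac{3 a}{2}$ ($B{\left(a \right)} = \frac{3 \left(a + 3\right)}{2} = \frac{3 \left(3 + a\right)}{2} = \frac{9 + 3 a}{2} = \frac{9}{2} + \frac{3 a}{2}$)
$N{\left(H,C \right)} = -3 + H$
$\left(97 + N{\left(-6,B{\left(5 \right)} \right)}\right)^{2} = \left(97 - 9\right)^{2} = 88^{2} = 7744$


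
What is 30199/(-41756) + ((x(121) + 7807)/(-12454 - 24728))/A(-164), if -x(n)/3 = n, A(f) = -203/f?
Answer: -10727569775/12122001276 ≈ -0.88497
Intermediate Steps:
x(n) = -3*n
30199/(-41756) + ((x(121) + 7807)/(-12454 - 24728))/A(-164) = 30199/(-41756) + ((-3*121 + 7807)/(-12454 - 24728))/((-203/(-164))) = 30199*(-1/41756) + ((-363 + 7807)/(-37182))/((-203*(-1/164))) = -2323/3212 + (7444*(-1/37182))/(203/164) = -2323/3212 - 3722/18591*164/203 = -2323/3212 - 610408/3773973 = -10727569775/12122001276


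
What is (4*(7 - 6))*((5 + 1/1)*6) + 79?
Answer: 223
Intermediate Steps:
(4*(7 - 6))*((5 + 1/1)*6) + 79 = (4*1)*((5 + 1)*6) + 79 = 4*(6*6) + 79 = 4*36 + 79 = 144 + 79 = 223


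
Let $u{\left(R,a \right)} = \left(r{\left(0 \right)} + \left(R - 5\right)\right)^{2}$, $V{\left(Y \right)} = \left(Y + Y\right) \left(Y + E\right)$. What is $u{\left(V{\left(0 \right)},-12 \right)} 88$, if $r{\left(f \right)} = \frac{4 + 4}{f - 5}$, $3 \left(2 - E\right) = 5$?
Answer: $\frac{95832}{25} \approx 3833.3$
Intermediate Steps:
$E = \frac{1}{3}$ ($E = 2 - \frac{5}{3} = \frac{1}{3} \approx 0.33333$)
$r{\left(f \right)} = \frac{8}{-5 + f}$
$V{\left(Y \right)} = 2 Y \left(\frac{1}{3} + Y\right)$ ($V{\left(Y \right)} = \left(Y + Y\right) \left(Y + \frac{1}{3}\right) = 2 Y \left(\frac{1}{3} + Y\right)$)
$u{\left(R,a \right)} = \left(- \frac{33}{5} + R\right)^{2}$ ($u{\left(R,a \right)} = \left(\frac{8}{-5 + 0} + \left(R - 5\right)\right)^{2} = \left(\frac{8}{-5} + \left(R - 5\right)\right)^{2} = \left(8 \left(- \frac{1}{5}\right) + \left(-5 + R\right)\right)^{2} = \left(- \frac{8}{5} + \left(-5 + R\right)\right)^{2} = \left(- \frac{33}{5} + R\right)^{2}$)
$u{\left(V{\left(0 \right)},-12 \right)} 88 = \frac{\left(-33 + 5 \cdot \frac{2}{3} \cdot 0 \left(1 + 3 \cdot 0\right)\right)^{2}}{25} \cdot 88 = \frac{\left(-33 + 5 \cdot \frac{2}{3} \cdot 0 \left(1 + 0\right)\right)^{2}}{25} \cdot 88 = \frac{\left(-33 + 5 \cdot \frac{2}{3} \cdot 0 \cdot 1\right)^{2}}{25} \cdot 88 = \frac{\left(-33 + 5 \cdot 0\right)^{2}}{25} \cdot 88 = \frac{\left(-33 + 0\right)^{2}}{25} \cdot 88 = \frac{\left(-33\right)^{2}}{25} \cdot 88 = \frac{1}{25} \cdot 1089 \cdot 88 = \frac{1089}{25} \cdot 88 = \frac{95832}{25}$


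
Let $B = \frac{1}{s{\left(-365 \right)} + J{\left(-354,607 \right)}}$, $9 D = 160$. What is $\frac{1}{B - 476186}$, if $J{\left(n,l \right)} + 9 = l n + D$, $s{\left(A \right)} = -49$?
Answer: $- \frac{1934264}{921069437113} \approx -2.1 \cdot 10^{-6}$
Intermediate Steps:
$D = \frac{160}{9}$ ($D = \frac{1}{9} \cdot 160 = \frac{160}{9} \approx 17.778$)
$J{\left(n,l \right)} = \frac{79}{9} + l n$ ($J{\left(n,l \right)} = -9 + \left(l n + \frac{160}{9}\right) = -9 + \left(\frac{160}{9} + l n\right) = \frac{79}{9} + l n$)
$B = - \frac{9}{1934264}$ ($B = \frac{1}{-49 + \left(\frac{79}{9} + 607 \left(-354\right)\right)} = \frac{1}{-49 + \left(\frac{79}{9} - 214878\right)} = \frac{1}{-49 - \frac{1933823}{9}} = \frac{1}{- \frac{1934264}{9}} = - \frac{9}{1934264} \approx -4.6529 \cdot 10^{-6}$)
$\frac{1}{B - 476186} = \frac{1}{- \frac{9}{1934264} - 476186} = \frac{1}{- \frac{921069437113}{1934264}} = - \frac{1934264}{921069437113}$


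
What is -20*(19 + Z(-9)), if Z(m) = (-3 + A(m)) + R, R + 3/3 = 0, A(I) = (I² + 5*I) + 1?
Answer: -1040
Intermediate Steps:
A(I) = 1 + I² + 5*I
R = -1 (R = -1 + 0 = -1)
Z(m) = -3 + m² + 5*m (Z(m) = (-3 + (1 + m² + 5*m)) - 1 = (-2 + m² + 5*m) - 1 = -3 + m² + 5*m)
-20*(19 + Z(-9)) = -20*(19 + (-3 + (-9)² + 5*(-9))) = -20*(19 + (-3 + 81 - 45)) = -20*(19 + 33) = -20*52 = -1040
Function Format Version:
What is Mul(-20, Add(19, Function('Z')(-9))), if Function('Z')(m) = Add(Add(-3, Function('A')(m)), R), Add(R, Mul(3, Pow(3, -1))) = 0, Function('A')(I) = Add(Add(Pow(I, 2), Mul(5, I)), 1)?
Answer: -1040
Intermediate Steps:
Function('A')(I) = Add(1, Pow(I, 2), Mul(5, I))
R = -1 (R = Add(-1, 0) = -1)
Function('Z')(m) = Add(-3, Pow(m, 2), Mul(5, m)) (Function('Z')(m) = Add(Add(-3, Add(1, Pow(m, 2), Mul(5, m))), -1) = Add(Add(-2, Pow(m, 2), Mul(5, m)), -1) = Add(-3, Pow(m, 2), Mul(5, m)))
Mul(-20, Add(19, Function('Z')(-9))) = Mul(-20, Add(19, Add(-3, Pow(-9, 2), Mul(5, -9)))) = Mul(-20, Add(19, Add(-3, 81, -45))) = Mul(-20, Add(19, 33)) = Mul(-20, 52) = -1040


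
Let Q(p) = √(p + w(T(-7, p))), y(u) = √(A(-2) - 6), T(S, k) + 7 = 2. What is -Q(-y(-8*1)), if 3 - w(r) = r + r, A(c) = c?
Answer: -√(13 - 2*I*√2) ≈ -3.6266 + 0.38996*I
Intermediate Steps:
T(S, k) = -5 (T(S, k) = -7 + 2 = -5)
w(r) = 3 - 2*r (w(r) = 3 - (r + r) = 3 - 2*r)
y(u) = 2*I*√2 (y(u) = √(-2 - 6) = √(-8) = 2*I*√2)
Q(p) = √(13 + p) (Q(p) = √(p + (3 - 2*(-5))) = √(p + (3 + 10)) = √(p + 13) = √(13 + p))
-Q(-y(-8*1)) = -√(13 - 2*I*√2)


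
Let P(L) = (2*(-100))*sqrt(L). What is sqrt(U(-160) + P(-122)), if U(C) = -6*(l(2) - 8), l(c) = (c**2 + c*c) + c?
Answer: 2*sqrt(-3 - 50*I*sqrt(122)) ≈ 33.144 - 33.325*I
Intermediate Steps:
l(c) = c + 2*c**2 (l(c) = (c**2 + c**2) + c = 2*c**2 + c = c + 2*c**2)
P(L) = -200*sqrt(L)
U(C) = -12 (U(C) = -6*(2*(1 + 2*2) - 8) = -6*(2*(1 + 4) - 8) = -6*(2*5 - 8) = -6*(10 - 8) = -6*2 = -12)
sqrt(U(-160) + P(-122)) = sqrt(-12 - 200*I*sqrt(122))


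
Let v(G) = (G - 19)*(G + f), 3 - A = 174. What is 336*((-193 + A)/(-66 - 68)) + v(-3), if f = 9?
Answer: 52308/67 ≈ 780.72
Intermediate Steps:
A = -171 (A = 3 - 1*174 = 3 - 174 = -171)
v(G) = (-19 + G)*(9 + G) (v(G) = (G - 19)*(G + 9) = (-19 + G)*(9 + G))
336*((-193 + A)/(-66 - 68)) + v(-3) = 336*((-193 - 171)/(-66 - 68)) + (-171 + (-3)² - 10*(-3)) = 336*(-364/(-134)) + (-171 + 9 + 30) = 336*(-364*(-1/134)) - 132 = 336*(182/67) - 132 = 61152/67 - 132 = 52308/67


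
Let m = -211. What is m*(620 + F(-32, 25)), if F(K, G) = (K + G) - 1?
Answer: -129132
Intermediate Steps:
F(K, G) = -1 + G + K (F(K, G) = (G + K) - 1 = -1 + G + K)
m*(620 + F(-32, 25)) = -211*(620 + (-1 + 25 - 32)) = -211*(620 - 8) = -211*612 = -129132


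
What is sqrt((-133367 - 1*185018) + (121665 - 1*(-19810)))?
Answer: I*sqrt(176910) ≈ 420.61*I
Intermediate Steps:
sqrt((-133367 - 1*185018) + (121665 - 1*(-19810))) = sqrt((-133367 - 185018) + (121665 + 19810)) = sqrt(-318385 + 141475) = sqrt(-176910) = I*sqrt(176910)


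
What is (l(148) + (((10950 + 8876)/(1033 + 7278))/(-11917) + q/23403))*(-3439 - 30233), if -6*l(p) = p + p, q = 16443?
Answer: 43626864477127928/26642348303 ≈ 1.6375e+6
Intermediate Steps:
l(p) = -p/3 (l(p) = -(p + p)/6 = -p/3)
(l(148) + (((10950 + 8876)/(1033 + 7278))/(-11917) + q/23403))*(-3439 - 30233) = (-⅓*148 + (((10950 + 8876)/(1033 + 7278))/(-11917) + 16443/23403))*(-3439 - 30233) = (-148/3 + ((19826/8311)*(-1/11917) + 16443*(1/23403)))*(-33672) = (-148/3 + ((19826*(1/8311))*(-1/11917) + 189/269))*(-33672) = (-148/3 + ((19826/8311)*(-1/11917) + 189/269))*(-33672) = (-148/3 + (-19826/99042187 + 189/269))*(-33672) = (-148/3 + 18713640149/26642348303)*(-33672) = -3886926628397/79927044909*(-33672) = 43626864477127928/26642348303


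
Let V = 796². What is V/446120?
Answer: 79202/55765 ≈ 1.4203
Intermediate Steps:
V = 633616
V/446120 = 633616/446120 = 633616*(1/446120) = 79202/55765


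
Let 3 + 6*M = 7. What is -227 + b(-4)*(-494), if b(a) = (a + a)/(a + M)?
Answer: -7063/5 ≈ -1412.6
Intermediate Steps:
M = ⅔ (M = -½ + (⅙)*7 = -½ + 7/6 = ⅔ ≈ 0.66667)
b(a) = 2*a/(⅔ + a) (b(a) = (a + a)/(a + ⅔) = (2*a)/(⅔ + a) = 2*a/(⅔ + a))
-227 + b(-4)*(-494) = -227 + (6*(-4)/(2 + 3*(-4)))*(-494) = -227 + (6*(-4)/(2 - 12))*(-494) = -227 + (6*(-4)/(-10))*(-494) = -227 + (6*(-4)*(-⅒))*(-494) = -227 + (12/5)*(-494) = -227 - 5928/5 = -7063/5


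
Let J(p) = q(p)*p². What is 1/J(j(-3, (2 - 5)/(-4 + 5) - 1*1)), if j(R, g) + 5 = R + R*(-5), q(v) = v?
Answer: 1/343 ≈ 0.0029155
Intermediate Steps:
j(R, g) = -5 - 4*R (j(R, g) = -5 + (R + R*(-5)) = -5 + (R - 5*R) = -5 - 4*R)
J(p) = p³ (J(p) = p*p² = p³)
1/J(j(-3, (2 - 5)/(-4 + 5) - 1*1)) = 1/((-5 - 4*(-3))³) = 1/((-5 + 12)³) = 1/(7³) = 1/343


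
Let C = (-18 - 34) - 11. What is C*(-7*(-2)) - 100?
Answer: -982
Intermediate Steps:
C = -63 (C = -52 - 11 = -63)
C*(-7*(-2)) - 100 = -(-441)*(-2) - 100 = -63*14 - 100 = -882 - 100 = -982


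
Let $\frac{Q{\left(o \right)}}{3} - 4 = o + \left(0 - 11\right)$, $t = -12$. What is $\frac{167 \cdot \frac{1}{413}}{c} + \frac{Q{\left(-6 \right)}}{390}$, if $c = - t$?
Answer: $- \frac{1643}{24780} \approx -0.066303$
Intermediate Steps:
$Q{\left(o \right)} = -21 + 3 o$ ($Q{\left(o \right)} = 12 + 3 \left(o + \left(0 - 11\right)\right) = 12 + 3 \left(o - 11\right) = 12 + 3 \left(-11 + o\right) = 12 + \left(-33 + 3 o\right) = -21 + 3 o$)
$c = 12$ ($c = \left(-1\right) \left(-12\right) = 12$)
$\frac{167 \cdot \frac{1}{413}}{c} + \frac{Q{\left(-6 \right)}}{390} = \frac{167 \cdot \frac{1}{413}}{12} + \frac{-21 + 3 \left(-6\right)}{390} = 167 \cdot \frac{1}{413} \cdot \frac{1}{12} + \left(-21 - 18\right) \frac{1}{390} = \frac{167}{413} \cdot \frac{1}{12} - \frac{1}{10} = \frac{167}{4956} - \frac{1}{10} = - \frac{1643}{24780}$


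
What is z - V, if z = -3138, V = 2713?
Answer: -5851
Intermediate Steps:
z - V = -3138 - 1*2713 = -3138 - 2713 = -5851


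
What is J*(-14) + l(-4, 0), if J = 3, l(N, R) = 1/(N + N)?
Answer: -337/8 ≈ -42.125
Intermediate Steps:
l(N, R) = 1/(2*N)
J*(-14) + l(-4, 0) = 3*(-14) + (½)/(-4) = -42 + (½)*(-¼) = -42 - ⅛ = -337/8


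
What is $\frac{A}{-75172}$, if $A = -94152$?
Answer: $\frac{23538}{18793} \approx 1.2525$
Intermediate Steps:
$\frac{A}{-75172} = - \frac{94152}{-75172} = \left(-94152\right) \left(- \frac{1}{75172}\right) = \frac{23538}{18793}$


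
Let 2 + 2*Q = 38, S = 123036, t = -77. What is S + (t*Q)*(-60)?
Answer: 206196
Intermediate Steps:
Q = 18 (Q = -1 + (1/2)*38 = -1 + 19 = 18)
S + (t*Q)*(-60) = 123036 - 77*18*(-60) = 123036 - 1386*(-60) = 123036 + 83160 = 206196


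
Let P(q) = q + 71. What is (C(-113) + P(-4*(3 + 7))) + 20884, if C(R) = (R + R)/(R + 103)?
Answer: 104688/5 ≈ 20938.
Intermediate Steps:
C(R) = 2*R/(103 + R) (C(R) = (2*R)/(103 + R) = 2*R/(103 + R))
P(q) = 71 + q
(C(-113) + P(-4*(3 + 7))) + 20884 = (2*(-113)/(103 - 113) + (71 - 4*(3 + 7))) + 20884 = (2*(-113)/(-10) + (71 - 4*10)) + 20884 = (2*(-113)*(-1/10) + (71 - 40)) + 20884 = (113/5 + 31) + 20884 = 268/5 + 20884 = 104688/5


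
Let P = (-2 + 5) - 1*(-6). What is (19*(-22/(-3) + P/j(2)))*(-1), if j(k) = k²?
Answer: -2185/12 ≈ -182.08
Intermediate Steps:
P = 9 (P = 3 + 6 = 9)
(19*(-22/(-3) + P/j(2)))*(-1) = (19*(-22/(-3) + 9/(2²)))*(-1) = (19*(-22*(-⅓) + 9/4))*(-1) = (19*(22/3 + 9*(¼)))*(-1) = (19*(22/3 + 9/4))*(-1) = (19*(115/12))*(-1) = (2185/12)*(-1) = -2185/12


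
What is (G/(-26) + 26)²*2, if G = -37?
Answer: 508369/338 ≈ 1504.1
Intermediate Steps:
(G/(-26) + 26)²*2 = (-37/(-26) + 26)²*2 = (-37*(-1/26) + 26)²*2 = (37/26 + 26)²*2 = (713/26)²*2 = (508369/676)*2 = 508369/338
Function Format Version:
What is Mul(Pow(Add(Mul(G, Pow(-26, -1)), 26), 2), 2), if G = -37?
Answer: Rational(508369, 338) ≈ 1504.1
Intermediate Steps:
Mul(Pow(Add(Mul(G, Pow(-26, -1)), 26), 2), 2) = Mul(Pow(Add(Mul(-37, Pow(-26, -1)), 26), 2), 2) = Mul(Pow(Add(Mul(-37, Rational(-1, 26)), 26), 2), 2) = Mul(Pow(Add(Rational(37, 26), 26), 2), 2) = Mul(Pow(Rational(713, 26), 2), 2) = Mul(Rational(508369, 676), 2) = Rational(508369, 338)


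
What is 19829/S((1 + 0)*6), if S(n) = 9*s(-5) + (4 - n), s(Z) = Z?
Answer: -19829/47 ≈ -421.89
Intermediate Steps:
S(n) = -41 - n (S(n) = 9*(-5) + (4 - n) = -45 + (4 - n) = -41 - n)
19829/S((1 + 0)*6) = 19829/(-41 - (1 + 0)*6) = 19829/(-41 - 6) = 19829/(-47) = 19829*(-1/47) = -19829/47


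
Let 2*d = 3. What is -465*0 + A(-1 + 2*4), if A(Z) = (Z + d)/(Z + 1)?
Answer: 17/16 ≈ 1.0625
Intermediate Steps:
d = 3/2 (d = (1/2)*3 = 3/2 ≈ 1.5000)
A(Z) = (3/2 + Z)/(1 + Z) (A(Z) = (Z + 3/2)/(Z + 1) = (3/2 + Z)/(1 + Z))
-465*0 + A(-1 + 2*4) = -465*0 + (3/2 + (-1 + 2*4))/(1 + (-1 + 2*4)) = -93*0 + (3/2 + (-1 + 8))/(1 + (-1 + 8)) = 0 + (3/2 + 7)/(1 + 7) = 0 + (17/2)/8 = 0 + (1/8)*(17/2) = 0 + 17/16 = 17/16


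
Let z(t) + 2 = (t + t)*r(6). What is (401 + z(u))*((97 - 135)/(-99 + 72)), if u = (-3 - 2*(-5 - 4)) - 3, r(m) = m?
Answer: 6878/9 ≈ 764.22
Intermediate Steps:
u = 12 (u = (-3 - 2*(-9)) - 3 = (-3 + 18) - 3 = 15 - 3 = 12)
z(t) = -2 + 12*t (z(t) = -2 + (t + t)*6 = -2 + (2*t)*6 = -2 + 12*t)
(401 + z(u))*((97 - 135)/(-99 + 72)) = (401 + (-2 + 12*12))*((97 - 135)/(-99 + 72)) = (401 + (-2 + 144))*(-38/(-27)) = (401 + 142)*(-38*(-1/27)) = 543*(38/27) = 6878/9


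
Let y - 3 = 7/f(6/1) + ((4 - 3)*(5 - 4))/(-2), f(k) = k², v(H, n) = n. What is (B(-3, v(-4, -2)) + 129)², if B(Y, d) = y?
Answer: 22477081/1296 ≈ 17343.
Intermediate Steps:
y = 97/36 (y = 3 + (7/((6/1)²) + ((4 - 3)*(5 - 4))/(-2)) = 3 + (7/((6*1)²) + (1*1)*(-½)) = 3 + (7/(6²) + 1*(-½)) = 3 + (7/36 - ½) = 3 - 11/36 = 97/36 ≈ 2.6944)
B(Y, d) = 97/36
(B(-3, v(-4, -2)) + 129)² = (97/36 + 129)² = (4741/36)² = 22477081/1296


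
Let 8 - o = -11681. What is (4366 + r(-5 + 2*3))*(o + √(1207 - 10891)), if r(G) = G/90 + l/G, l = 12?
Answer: 4605711469/90 + 394021*I*√269/15 ≈ 5.1175e+7 + 4.3083e+5*I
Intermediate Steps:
o = 11689 (o = 8 - 1*(-11681) = 8 + 11681 = 11689)
r(G) = 12/G + G/90 (r(G) = G/90 + 12/G = 12/G + G/90)
(4366 + r(-5 + 2*3))*(o + √(1207 - 10891)) = (4366 + (12/(-5 + 2*3) + (-5 + 2*3)/90))*(11689 + √(1207 - 10891)) = (4366 + (12/(-5 + 6) + (-5 + 6)/90))*(11689 + √(-9684)) = (4366 + (12/1 + (1/90)*1))*(11689 + 6*I*√269) = (4366 + (12*1 + 1/90))*(11689 + 6*I*√269) = (4366 + (12 + 1/90))*(11689 + 6*I*√269) = (4366 + 1081/90)*(11689 + 6*I*√269) = 394021*(11689 + 6*I*√269)/90 = 4605711469/90 + 394021*I*√269/15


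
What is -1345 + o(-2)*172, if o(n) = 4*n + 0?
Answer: -2721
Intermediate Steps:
o(n) = 4*n
-1345 + o(-2)*172 = -1345 + (4*(-2))*172 = -1345 - 8*172 = -1345 - 1376 = -2721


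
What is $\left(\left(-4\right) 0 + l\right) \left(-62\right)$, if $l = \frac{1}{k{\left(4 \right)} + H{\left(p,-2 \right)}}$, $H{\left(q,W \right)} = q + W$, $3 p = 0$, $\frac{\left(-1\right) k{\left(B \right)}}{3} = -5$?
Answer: $- \frac{62}{13} \approx -4.7692$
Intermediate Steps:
$k{\left(B \right)} = 15$ ($k{\left(B \right)} = \left(-3\right) \left(-5\right) = 15$)
$p = 0$ ($p = \frac{1}{3} \cdot 0 = 0$)
$H{\left(q,W \right)} = W + q$
$l = \frac{1}{13}$ ($l = \frac{1}{15 + \left(-2 + 0\right)} = \frac{1}{15 - 2} = \frac{1}{13} \approx 0.076923$)
$\left(\left(-4\right) 0 + l\right) \left(-62\right) = \left(\left(-4\right) 0 + \frac{1}{13}\right) \left(-62\right) = \left(0 + \frac{1}{13}\right) \left(-62\right) = \frac{1}{13} \left(-62\right) = - \frac{62}{13}$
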